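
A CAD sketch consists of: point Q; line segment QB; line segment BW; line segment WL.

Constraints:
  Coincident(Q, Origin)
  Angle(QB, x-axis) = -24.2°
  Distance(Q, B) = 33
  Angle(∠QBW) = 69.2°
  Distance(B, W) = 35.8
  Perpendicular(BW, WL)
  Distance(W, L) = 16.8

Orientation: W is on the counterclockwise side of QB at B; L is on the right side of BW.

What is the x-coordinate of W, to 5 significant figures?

32.223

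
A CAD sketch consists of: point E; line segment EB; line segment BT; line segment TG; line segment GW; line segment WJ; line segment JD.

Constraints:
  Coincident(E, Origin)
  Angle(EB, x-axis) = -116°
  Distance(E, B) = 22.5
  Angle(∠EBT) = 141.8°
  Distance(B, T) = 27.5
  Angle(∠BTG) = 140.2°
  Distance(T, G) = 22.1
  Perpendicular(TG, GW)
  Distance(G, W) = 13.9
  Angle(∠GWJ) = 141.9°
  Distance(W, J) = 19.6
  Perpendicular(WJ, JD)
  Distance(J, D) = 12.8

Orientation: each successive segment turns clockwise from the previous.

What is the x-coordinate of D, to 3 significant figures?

-29.4

∠GWJ = 141.9° gives WJ at 37.9° from the x-axis; with |WJ| = 19.6, J = (-37.2, -1.32). The perpendicularity gives JD at right angles to WJ, so JD runs at -52.1°; with |JD| = 12.8, D = (-29.4, -11.4). So D.x = -29.4.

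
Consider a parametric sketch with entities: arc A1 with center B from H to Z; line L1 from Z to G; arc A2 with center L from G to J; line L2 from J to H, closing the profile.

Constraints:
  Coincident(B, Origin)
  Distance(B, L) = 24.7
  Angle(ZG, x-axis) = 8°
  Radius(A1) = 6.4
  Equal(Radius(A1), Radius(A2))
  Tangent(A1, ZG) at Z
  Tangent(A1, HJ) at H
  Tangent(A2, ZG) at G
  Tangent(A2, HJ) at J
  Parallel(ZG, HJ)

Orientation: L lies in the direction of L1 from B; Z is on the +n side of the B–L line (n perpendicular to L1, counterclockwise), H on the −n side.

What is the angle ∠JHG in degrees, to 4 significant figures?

27.39°

The slot axis is L1's direction at 8.0°, so u = (cos 8.0°, sin 8.0°) = (0.9903, 0.1392) and n = (−sin 8.0°, cos 8.0°) = (-0.1392, 0.9903). B is at the origin and L lies 24.7 along u from B, so L = 24.7·u = (24.46, 3.438). Tangency of A1 to both parallel lines with radius 6.4 puts Z and H at B ± 6.4·n: Z = (-0.8907, 6.338), H = (0.8907, -6.338). Equal radii place G and J the same way about L: G = L + 6.4·n = (23.57, 9.775), J = L − 6.4·n = (25.35, -2.900). Then cos ∠JHG = HJ·HG / (|HJ||HG|), giving 27.39°.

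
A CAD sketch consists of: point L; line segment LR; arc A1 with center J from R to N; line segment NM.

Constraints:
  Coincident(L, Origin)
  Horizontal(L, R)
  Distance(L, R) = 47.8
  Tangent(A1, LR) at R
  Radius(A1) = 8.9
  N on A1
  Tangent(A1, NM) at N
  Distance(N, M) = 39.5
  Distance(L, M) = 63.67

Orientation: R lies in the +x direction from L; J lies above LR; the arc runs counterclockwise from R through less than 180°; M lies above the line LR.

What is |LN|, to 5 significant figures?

57.358

Checks: |JN| = 8.900 ✓; ∠(JN, NM) = 90.00° ✓; |NM| = 39.50 ✓; |LM| = 63.67 ✓.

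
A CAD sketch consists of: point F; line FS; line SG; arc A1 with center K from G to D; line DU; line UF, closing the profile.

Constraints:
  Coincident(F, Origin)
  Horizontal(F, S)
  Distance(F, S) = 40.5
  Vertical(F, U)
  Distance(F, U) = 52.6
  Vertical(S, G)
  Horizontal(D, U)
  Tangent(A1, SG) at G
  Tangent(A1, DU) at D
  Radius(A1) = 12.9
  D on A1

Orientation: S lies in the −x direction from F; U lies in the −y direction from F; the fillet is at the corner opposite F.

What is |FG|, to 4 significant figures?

56.71

The virtual corner opposite F is at (-40.50, -52.60). Tangency of A1 to SG means the radius KG is perpendicular to SG and A1 meets DU tangentially, so KD is at right angles to DU, with radius 12.9, so the center K sits 12.9 in from both sides at K = (-27.60, -39.70). That places the tangent points at G = (-40.50, -39.70) on SG and D = (-27.60, -52.60) on DU. Then |FG| = |G − F| = 56.71.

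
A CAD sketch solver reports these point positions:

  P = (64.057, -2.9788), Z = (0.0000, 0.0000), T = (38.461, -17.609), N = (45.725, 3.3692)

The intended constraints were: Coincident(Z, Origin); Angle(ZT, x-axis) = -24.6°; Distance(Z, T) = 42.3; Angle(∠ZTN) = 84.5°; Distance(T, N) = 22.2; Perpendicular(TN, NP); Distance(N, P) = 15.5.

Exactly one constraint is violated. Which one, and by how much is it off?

Distance(N, P) = 15.5 — off by 3.90.

Z = (0.00, 0.00) ✓; ZT at -24.60° ✓; |ZT| = 42.30 ✓; ∠ZTN = 84.50° ✓; |TN| = 22.20 ✓; ∠(TN, NP) = 90.00° ✓; |NP| = 19.40 ✗.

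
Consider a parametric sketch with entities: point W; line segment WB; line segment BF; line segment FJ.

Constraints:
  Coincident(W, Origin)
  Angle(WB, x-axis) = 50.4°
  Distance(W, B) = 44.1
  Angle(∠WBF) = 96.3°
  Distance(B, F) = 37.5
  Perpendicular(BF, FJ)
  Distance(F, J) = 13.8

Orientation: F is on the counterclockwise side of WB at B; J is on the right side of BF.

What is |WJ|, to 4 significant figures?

71.51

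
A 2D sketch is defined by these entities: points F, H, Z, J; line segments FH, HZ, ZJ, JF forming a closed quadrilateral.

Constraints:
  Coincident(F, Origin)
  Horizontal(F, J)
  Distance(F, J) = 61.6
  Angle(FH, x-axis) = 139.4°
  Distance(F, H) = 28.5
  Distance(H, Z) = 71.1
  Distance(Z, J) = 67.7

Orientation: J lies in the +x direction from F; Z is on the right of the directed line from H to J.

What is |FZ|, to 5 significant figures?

46.012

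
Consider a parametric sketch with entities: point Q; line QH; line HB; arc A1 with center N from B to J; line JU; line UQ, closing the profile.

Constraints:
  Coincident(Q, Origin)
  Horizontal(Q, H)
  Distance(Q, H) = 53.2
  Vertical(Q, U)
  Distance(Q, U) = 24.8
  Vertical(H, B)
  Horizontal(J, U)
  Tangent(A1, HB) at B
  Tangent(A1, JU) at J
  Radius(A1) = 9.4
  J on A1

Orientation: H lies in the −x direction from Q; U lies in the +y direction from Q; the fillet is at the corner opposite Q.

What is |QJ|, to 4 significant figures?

50.33

Q is at the origin; Q and H share the same y with |QH| = 53.2 and H on the −x side, so H = (-53.20, 0.000). Q and U share the same x with |QU| = 24.8 and U on the +y side, so U = (0.000, 24.80). The virtual corner opposite Q is at (-53.20, 24.80). A1 meets HB tangentially, so NB is at right angles to HB and the tangent condition forces NJ to be normal to JU, with radius 9.4, so the center N sits 9.4 in from both sides at N = (-43.80, 15.40). That places the tangent points at B = (-53.20, 15.40) on HB and J = (-43.80, 24.80) on JU. Then |QJ| = |J − Q| = 50.33.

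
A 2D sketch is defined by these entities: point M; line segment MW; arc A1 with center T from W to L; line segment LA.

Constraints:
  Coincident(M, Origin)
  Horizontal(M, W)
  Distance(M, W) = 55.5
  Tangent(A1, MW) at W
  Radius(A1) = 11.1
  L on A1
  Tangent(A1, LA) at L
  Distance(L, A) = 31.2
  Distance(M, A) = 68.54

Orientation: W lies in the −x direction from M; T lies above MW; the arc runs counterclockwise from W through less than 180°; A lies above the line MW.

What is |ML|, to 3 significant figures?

46.8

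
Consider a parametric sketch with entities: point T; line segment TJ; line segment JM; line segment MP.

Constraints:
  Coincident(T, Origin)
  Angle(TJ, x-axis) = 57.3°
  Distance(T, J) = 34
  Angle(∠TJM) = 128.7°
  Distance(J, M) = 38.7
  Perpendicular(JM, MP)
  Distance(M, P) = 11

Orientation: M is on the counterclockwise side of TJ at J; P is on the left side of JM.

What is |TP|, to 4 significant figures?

61.94

T is at the origin; TJ runs at 57.3° with length 34.0, so J = 34.0·(cos 57.3°, sin 57.3°) = (18.37, 28.61). ∠TJM = 128.7°, so JM runs at 57.3° + (180° − 128.7°) = 108.6° from the x-axis; with |JM| = 38.7, M = J + 38.7·(cos 108.6°, sin 108.6°) = (6.024, 65.29). JM ⟂ MP; with |MP| = 11.0 on the left of JM, P = M + 11.0·(-0.9478, -0.3190) = (-4.401, 61.78). Then |TP| = |P − T| = 61.94.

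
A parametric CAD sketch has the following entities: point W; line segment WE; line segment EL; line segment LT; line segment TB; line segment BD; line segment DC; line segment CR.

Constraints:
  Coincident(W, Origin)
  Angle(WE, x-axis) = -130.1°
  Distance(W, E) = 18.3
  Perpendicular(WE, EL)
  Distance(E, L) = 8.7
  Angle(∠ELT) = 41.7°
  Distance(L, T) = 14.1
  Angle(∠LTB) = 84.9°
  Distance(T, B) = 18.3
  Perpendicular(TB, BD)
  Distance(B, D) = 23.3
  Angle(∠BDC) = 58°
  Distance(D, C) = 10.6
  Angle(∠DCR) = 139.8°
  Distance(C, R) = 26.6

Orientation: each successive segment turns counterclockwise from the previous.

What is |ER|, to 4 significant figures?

15.62

∠BDC = 58.0° gives DC at 45.30° from the x-axis; with |DC| = 10.6, C = (-12.14, -25.00). ∠DCR = 139.8° gives CR at 85.50° from the x-axis; with |CR| = 26.6, R = (-10.05, 1.521). Then |ER| = |R − E| = 15.62.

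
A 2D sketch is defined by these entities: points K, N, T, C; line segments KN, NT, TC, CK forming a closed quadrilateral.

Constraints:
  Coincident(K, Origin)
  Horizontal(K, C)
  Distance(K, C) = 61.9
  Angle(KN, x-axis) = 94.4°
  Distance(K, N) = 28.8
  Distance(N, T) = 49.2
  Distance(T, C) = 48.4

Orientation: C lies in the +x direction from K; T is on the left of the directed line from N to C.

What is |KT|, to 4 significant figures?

63.11

Checks: |NT| = 49.20 ✓; |TC| = 48.40 ✓.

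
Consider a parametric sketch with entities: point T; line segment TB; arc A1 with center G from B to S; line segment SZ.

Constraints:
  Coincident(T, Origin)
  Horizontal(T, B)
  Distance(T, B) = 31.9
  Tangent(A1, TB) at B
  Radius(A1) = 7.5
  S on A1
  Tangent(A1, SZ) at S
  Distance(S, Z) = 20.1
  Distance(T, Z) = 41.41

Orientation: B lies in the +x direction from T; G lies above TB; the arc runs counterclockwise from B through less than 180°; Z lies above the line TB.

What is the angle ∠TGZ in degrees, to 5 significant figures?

97.382°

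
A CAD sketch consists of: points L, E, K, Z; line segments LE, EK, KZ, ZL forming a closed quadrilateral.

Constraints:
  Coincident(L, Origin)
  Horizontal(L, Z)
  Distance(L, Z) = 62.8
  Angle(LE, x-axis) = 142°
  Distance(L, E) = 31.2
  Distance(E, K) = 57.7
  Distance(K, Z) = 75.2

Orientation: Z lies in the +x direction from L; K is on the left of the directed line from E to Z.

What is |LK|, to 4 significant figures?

61.77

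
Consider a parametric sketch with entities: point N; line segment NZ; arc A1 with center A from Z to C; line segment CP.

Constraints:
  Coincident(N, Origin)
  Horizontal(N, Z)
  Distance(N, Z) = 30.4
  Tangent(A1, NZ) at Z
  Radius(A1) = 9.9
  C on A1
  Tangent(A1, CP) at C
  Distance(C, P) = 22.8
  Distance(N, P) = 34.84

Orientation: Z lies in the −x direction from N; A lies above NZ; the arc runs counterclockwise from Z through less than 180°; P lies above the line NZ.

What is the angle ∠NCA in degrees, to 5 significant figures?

168.56°

Checks: N = (0.00, 0.00) ✓; |AC| = 9.900 ✓; ∠(AC, CP) = 90.00° ✓; |CP| = 22.80 ✓; |NP| = 34.84 ✓.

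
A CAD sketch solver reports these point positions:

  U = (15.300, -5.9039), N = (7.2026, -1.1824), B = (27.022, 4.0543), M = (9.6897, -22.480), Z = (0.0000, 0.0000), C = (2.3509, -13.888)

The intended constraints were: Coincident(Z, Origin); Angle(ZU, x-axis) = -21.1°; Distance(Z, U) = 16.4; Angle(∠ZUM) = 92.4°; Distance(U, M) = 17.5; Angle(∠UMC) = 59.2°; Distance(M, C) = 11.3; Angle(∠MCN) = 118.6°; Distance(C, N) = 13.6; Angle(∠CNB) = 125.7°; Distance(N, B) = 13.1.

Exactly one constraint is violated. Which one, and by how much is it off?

Distance(N, B) = 13.1 — off by 7.40.

Z = (0.00, 0.00) ✓; ZU at -21.10° ✓; |ZU| = 16.40 ✓; ∠ZUM = 92.40° ✓; |UM| = 17.50 ✓; ∠UMC = 59.20° ✓; |MC| = 11.30 ✓; ∠MCN = 118.6° ✓; |CN| = 13.60 ✓; ∠CNB = 125.7° ✓; |NB| = 20.50 ✗.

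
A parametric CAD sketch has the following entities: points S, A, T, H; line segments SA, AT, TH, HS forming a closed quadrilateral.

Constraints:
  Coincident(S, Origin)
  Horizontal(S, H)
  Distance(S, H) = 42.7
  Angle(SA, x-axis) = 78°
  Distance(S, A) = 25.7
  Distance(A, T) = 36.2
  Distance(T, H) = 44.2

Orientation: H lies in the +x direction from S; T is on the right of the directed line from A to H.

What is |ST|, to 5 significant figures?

10.636

Checks: |AT| = 36.20 ✓; |TH| = 44.20 ✓.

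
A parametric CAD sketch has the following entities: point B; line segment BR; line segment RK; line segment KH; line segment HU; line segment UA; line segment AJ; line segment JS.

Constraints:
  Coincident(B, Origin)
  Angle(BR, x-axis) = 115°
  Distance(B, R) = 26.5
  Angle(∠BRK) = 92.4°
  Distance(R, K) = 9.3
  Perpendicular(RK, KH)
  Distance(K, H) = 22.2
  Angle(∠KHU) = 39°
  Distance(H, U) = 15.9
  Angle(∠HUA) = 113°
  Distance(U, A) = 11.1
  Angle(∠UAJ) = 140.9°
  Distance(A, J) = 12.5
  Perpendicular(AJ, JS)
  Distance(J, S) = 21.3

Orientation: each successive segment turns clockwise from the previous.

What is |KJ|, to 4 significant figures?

8.270

∠HUA = 113.0° gives UA at 89.40° from the x-axis; with |UA| = 11.1, A = (-7.180, 26.05). ∠UAJ = 140.9° gives AJ at 50.30° from the x-axis; with |AJ| = 12.5, J = (0.8044, 35.67). Then |KJ| = |J − K| = 8.270.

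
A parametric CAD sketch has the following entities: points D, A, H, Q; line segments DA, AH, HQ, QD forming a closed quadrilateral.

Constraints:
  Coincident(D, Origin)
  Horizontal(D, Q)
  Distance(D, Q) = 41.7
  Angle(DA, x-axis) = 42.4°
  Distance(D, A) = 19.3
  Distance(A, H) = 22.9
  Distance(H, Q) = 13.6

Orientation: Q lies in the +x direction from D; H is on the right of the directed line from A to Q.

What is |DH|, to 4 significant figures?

29.26

D is at the origin; D and Q share the same y with |DQ| = 41.7 and Q in +x, so Q = (41.7, 0). DA runs at 42.4° with |DA| = 19.3, so A = (14.25, 13.01). H is determined by |AH| = 22.9 and |HQ| = 13.6 together: it lies at the intersection of circle(A, 22.9) and circle(Q, 13.6). With |AQ| = 30.38, the foot of the radical line on AQ is 20.78 from A and the perpendicular offset is √(22.9² − 20.78²) = 9.632. Taking the right-of-AQ solution: H = (28.90, -4.590).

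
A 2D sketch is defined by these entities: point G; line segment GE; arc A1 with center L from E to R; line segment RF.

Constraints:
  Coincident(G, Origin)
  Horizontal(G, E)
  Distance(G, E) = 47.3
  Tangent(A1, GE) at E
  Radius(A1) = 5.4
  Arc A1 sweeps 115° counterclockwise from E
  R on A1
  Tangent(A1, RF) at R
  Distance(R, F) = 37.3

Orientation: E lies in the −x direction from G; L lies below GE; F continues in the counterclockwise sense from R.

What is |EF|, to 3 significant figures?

42.9

G is at the origin; GE is horizontal with |GE| = 47.3 and E on the −x side, so E = (-47.3, 0.00). Since A1 is tangent to GE there, LE ⟂ GE, so L = E + (0, -5.4) = (-47.3, -5.40). On A1, E sits at bearing 90° from L; a 115° counterclockwise sweep puts R at bearing 205°, so R = L + 5.4·(cos 205°, sin 205°) = (-52.2, -7.68). The tangent condition forces LR to be normal to RF, so RF runs along (−sin 205°, cos 205°); with |RF| = 37.3, F = (-36.4, -41.5). Then |EF| = |F − E| = 42.9.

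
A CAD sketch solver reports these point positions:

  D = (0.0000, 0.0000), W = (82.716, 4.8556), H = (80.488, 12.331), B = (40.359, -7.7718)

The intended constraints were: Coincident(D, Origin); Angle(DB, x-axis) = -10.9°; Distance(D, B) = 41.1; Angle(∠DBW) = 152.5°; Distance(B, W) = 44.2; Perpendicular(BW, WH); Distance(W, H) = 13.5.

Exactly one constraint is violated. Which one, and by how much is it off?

Distance(W, H) = 13.5 — off by 5.70.

D = (0.00, 0.00) ✓; DB at -10.90° ✓; |DB| = 41.10 ✓; ∠DBW = 152.5° ✓; |BW| = 44.20 ✓; ∠(BW, WH) = 90.00° ✓; |WH| = 7.800 ✗.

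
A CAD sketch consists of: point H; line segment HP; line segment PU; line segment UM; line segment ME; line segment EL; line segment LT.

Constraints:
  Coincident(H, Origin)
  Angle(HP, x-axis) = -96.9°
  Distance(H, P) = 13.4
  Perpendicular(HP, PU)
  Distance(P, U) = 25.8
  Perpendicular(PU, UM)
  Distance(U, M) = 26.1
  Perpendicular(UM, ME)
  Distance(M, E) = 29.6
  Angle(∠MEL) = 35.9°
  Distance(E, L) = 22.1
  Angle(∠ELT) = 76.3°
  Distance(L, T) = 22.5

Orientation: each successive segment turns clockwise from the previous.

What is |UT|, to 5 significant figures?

34.123

∠MEL = 35.9° gives EL at -151.00° from the x-axis; with |EL| = 22.1, L = (-14.031, 1.4372). ∠ELT = 76.3° gives LT at 105.30° from the x-axis; with |LT| = 22.5, T = (-19.968, 23.140). Then |UT| = |T − U| = 34.123.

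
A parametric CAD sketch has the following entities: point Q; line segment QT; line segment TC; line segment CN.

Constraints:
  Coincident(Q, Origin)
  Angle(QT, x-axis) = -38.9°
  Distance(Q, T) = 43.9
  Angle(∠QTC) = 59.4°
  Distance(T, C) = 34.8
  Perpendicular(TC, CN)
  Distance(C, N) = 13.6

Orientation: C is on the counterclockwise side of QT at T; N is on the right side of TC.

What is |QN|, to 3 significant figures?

52.9

∠QTC = 59.4°, so TC runs at -38.9° + (180° − 59.4°) = 81.7° from the x-axis; with |TC| = 34.8, C = T + 34.8·(cos 81.7°, sin 81.7°) = (39.2, 6.87). TC is perpendicular to CN; with |CN| = 13.6 on the right of TC, N = C + 13.6·(0.990, -0.144) = (52.6, 4.90). Then |QN| = |N − Q| = 52.9.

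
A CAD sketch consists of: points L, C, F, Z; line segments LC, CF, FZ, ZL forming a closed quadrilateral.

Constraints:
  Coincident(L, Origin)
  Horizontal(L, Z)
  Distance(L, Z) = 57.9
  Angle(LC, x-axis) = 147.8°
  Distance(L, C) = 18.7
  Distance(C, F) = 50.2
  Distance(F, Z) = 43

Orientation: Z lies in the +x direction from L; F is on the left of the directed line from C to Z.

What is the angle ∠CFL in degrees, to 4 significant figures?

21.51°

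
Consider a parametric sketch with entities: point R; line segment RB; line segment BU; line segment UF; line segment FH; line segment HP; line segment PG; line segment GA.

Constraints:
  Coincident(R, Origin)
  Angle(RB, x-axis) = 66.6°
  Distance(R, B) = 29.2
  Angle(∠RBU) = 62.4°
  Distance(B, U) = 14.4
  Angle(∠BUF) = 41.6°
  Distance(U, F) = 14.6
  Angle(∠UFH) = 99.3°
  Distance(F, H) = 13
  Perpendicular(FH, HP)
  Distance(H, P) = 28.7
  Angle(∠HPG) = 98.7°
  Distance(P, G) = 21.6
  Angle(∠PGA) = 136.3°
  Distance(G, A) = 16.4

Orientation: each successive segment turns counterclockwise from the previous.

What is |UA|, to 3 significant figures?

21.1

R is at the origin; RB runs at 66.6° with length 29.2, so B = (11.6, 26.8). ∠RBU = 62.4° gives BU at -176° from the x-axis; with |BU| = 14.4, U = (-2.76, 25.7). ∠BUF = 41.6° gives UF at -37.4° from the x-axis; with |UF| = 14.6, F = (8.83, 16.9). ∠UFH = 99.3° gives FH at 43.3° from the x-axis; with |FH| = 13.0, H = (18.3, 25.8). The perpendicularity gives HP at right angles to FH, so HP runs at 133°; with |HP| = 28.7, P = (-1.39, 46.7). ∠HPG = 98.7° gives PG at -145° from the x-axis; with |PG| = 21.6, G = (-19.2, 34.4). ∠PGA = 136.3° gives GA at -102° from the x-axis; with |GA| = 16.4, A = (-22.5, 18.4). Then |UA| = |A − U| = 21.1.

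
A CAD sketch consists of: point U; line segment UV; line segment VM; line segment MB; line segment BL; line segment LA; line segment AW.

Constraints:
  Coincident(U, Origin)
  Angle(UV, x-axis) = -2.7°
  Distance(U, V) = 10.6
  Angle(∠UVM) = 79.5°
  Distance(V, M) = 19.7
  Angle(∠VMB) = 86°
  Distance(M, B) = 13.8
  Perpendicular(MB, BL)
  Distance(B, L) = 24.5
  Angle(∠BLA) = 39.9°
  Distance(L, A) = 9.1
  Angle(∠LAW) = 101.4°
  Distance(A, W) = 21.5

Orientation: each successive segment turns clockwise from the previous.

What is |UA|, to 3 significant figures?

3.71

The perpendicularity gives BL at right angles to MB, so BL runs at 72.8°; with |BL| = 24.5, L = (0.152, 7.81). ∠BLA = 39.9° gives LA at -67.3° from the x-axis; with |LA| = 9.1, A = (3.66, -0.589). Then |UA| = |A − U| = 3.71.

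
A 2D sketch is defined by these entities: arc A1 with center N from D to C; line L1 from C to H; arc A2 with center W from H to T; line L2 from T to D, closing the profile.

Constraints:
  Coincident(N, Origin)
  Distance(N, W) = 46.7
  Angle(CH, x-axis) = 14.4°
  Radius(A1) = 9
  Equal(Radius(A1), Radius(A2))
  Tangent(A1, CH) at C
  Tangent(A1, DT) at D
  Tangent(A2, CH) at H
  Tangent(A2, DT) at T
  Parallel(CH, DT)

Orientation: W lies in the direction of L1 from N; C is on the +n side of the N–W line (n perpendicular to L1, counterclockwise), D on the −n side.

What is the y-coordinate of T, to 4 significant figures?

2.897

The slot axis is L1's direction at 14.4°, so u = (cos 14.4°, sin 14.4°) = (0.9686, 0.2487) and n = (−sin 14.4°, cos 14.4°) = (-0.2487, 0.9686). N is at the origin and W lies 46.7 along u from N, so W = 46.7·u = (45.23, 11.61). Tangency of A1 to both parallel lines with radius 9.0 puts C and D at N ± 9.0·n: C = (-2.238, 8.717), D = (2.238, -8.717). Equal radii place H and T the same way about W: H = W + 9.0·n = (42.99, 20.33), T = W − 9.0·n = (47.47, 2.897). So T.y = 2.897.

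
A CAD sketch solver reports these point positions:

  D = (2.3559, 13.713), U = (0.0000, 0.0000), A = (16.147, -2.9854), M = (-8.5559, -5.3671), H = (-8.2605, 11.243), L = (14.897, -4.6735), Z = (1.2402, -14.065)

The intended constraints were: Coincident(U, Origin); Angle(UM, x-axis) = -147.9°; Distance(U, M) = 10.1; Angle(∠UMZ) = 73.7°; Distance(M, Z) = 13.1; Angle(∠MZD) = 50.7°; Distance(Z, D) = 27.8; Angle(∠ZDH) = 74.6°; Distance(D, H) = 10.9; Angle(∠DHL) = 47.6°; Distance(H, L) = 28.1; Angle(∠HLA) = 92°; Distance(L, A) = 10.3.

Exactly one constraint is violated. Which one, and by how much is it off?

Distance(L, A) = 10.3 — off by 8.20.

U = (0.00, 0.00) ✓; UM at -147.9° ✓; |UM| = 10.10 ✓; ∠UMZ = 73.70° ✓; |MZ| = 13.10 ✓; ∠MZD = 50.70° ✓; |ZD| = 27.80 ✓; ∠ZDH = 74.60° ✓; |DH| = 10.90 ✓; ∠DHL = 47.60° ✓; |HL| = 28.10 ✓; ∠HLA = 92.02° ✓; |LA| = 2.101 ✗.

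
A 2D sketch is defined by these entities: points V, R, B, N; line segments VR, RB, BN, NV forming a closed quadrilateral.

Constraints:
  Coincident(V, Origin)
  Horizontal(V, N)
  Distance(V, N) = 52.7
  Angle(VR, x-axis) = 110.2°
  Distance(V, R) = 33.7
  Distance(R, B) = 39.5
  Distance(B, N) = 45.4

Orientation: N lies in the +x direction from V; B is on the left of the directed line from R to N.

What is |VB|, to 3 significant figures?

46.6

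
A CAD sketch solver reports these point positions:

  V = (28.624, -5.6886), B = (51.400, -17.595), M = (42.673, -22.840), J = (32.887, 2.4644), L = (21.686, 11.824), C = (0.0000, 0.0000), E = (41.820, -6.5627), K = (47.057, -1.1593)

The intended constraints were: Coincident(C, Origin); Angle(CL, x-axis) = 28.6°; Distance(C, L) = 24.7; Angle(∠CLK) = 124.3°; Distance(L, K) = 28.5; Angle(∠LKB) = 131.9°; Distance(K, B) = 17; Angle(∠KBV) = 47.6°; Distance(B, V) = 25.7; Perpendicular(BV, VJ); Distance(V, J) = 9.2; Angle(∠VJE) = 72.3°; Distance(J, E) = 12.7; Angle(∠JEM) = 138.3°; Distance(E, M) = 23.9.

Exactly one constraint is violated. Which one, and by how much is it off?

Distance(E, M) = 23.9 — off by 7.60.

C = (0.00, 0.00) ✓; CL at 28.60° ✓; |CL| = 24.70 ✓; ∠CLK = 124.3° ✓; |LK| = 28.50 ✓; ∠LKB = 131.9° ✓; |KB| = 17.00 ✓; ∠KBV = 47.60° ✓; |BV| = 25.70 ✓; ∠(BV, VJ) = 90.01° ✓; |VJ| = 9.200 ✓; ∠VJE = 72.30° ✓; |JE| = 12.70 ✓; ∠JEM = 138.3° ✓; |EM| = 16.30 ✗.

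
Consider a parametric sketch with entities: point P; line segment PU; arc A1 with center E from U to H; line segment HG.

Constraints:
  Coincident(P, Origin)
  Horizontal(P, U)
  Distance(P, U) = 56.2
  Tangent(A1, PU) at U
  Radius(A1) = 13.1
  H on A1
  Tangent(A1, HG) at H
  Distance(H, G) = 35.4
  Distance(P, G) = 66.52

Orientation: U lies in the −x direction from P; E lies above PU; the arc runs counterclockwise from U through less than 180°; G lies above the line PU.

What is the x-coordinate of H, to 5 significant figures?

-43.116

Checks: P.y = 0.00, U.y = 0.00 ✓; |EH| = 13.10 ✓; ∠(EH, HG) = 90.00° ✓; |HG| = 35.40 ✓; |PG| = 66.52 ✓.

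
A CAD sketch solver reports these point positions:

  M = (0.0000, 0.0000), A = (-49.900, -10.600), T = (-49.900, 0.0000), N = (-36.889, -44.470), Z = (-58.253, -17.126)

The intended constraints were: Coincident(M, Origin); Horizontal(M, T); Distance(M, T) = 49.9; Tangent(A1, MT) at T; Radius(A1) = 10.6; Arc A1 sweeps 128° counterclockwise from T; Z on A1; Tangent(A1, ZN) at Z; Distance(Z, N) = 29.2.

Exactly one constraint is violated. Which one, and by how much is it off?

Distance(Z, N) = 29.2 — off by 5.50.

M = (0.00, 0.00) ✓; M.y = 0.00, T.y = 0.00 ✓; |MT| = 49.90 ✓; ∠(AT, TM) = 90.00° ✓; |AT| = 10.60 ✓; bearing(A→Z) − bearing(A→T) = 128.0° ✓; |AZ| = 10.60 ✓; ∠(AZ, ZN) = 90.00° ✓; |ZN| = 34.70 ✗.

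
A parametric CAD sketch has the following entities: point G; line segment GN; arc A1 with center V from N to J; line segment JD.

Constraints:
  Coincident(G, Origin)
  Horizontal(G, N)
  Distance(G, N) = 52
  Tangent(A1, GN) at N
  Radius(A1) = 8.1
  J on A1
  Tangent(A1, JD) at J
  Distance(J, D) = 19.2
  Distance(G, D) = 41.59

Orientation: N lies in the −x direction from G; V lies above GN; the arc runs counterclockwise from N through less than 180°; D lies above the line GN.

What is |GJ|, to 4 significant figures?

45.06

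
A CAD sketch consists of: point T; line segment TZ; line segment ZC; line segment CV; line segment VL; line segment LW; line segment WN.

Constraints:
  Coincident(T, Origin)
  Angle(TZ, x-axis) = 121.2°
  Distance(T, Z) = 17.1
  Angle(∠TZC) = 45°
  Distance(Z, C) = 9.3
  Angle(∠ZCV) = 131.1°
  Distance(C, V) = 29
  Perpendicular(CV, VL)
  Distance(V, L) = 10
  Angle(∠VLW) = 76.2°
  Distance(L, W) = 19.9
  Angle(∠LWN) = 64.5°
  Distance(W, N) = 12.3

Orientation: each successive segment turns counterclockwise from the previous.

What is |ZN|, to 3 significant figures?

26.1

T is at the origin; TZ runs at 121.2° with length 17.1, so Z = (-8.86, 14.6). ∠TZC = 45.0° gives ZC at -104° from the x-axis; with |ZC| = 9.3, C = (-11.1, 5.60). ∠ZCV = 131.1° gives CV at -54.9° from the x-axis; with |CV| = 29.0, V = (5.60, -18.1). CV is perpendicular to VL, so VL runs at 35.1°; with |VL| = 10.0, L = (13.8, -12.4). ∠VLW = 76.2° gives LW at 139° from the x-axis; with |LW| = 19.9, W = (-1.22, 0.701). ∠LWN = 64.5° gives WN at -106° from the x-axis; with |WN| = 12.3, N = (-4.52, -11.1). Then |ZN| = |N − Z| = 26.1.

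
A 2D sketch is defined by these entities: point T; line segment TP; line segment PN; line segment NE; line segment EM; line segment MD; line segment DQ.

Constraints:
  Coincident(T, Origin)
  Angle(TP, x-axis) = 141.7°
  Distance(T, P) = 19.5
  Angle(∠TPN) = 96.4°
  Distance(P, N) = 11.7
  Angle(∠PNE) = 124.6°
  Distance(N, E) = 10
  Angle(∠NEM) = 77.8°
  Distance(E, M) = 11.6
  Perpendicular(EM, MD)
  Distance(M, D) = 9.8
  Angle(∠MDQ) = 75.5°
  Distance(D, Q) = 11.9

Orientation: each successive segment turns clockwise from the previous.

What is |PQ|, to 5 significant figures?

14.836

T is at the origin; TP runs at 141.7° with length 19.5, so P = (-15.303, 12.086). ∠TPN = 96.4° gives PN at 58.100° from the x-axis; with |PN| = 11.7, N = (-9.1204, 22.019). ∠PNE = 124.6° gives NE at 2.7000° from the x-axis; with |NE| = 10.0, E = (0.86849, 22.490). ∠NEM = 77.8° gives EM at -99.500° from the x-axis; with |EM| = 11.6, M = (-1.0461, 11.049). EM is perpendicular to MD, so MD runs at 170.50°; with |MD| = 9.8, D = (-10.712, 12.666). ∠MDQ = 75.5° gives DQ at 66.000° from the x-axis; with |DQ| = 11.9, Q = (-5.8715, 23.537). Then |PQ| = |Q − P| = 14.836.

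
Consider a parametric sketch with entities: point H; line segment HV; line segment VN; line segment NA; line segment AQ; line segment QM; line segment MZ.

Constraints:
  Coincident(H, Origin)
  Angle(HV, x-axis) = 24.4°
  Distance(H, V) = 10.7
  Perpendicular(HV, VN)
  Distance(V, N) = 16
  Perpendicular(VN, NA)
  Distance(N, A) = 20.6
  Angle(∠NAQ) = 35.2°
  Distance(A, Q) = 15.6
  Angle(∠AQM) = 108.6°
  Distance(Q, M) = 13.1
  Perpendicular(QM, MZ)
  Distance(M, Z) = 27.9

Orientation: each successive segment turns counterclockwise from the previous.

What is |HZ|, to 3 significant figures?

37.4

∠AQM = 108.6° gives QM at 60.6° from the x-axis; with |QM| = 13.1, M = (6.13, 19.0). The perpendicularity gives MZ at right angles to QM, so MZ runs at 151°; with |MZ| = 27.9, Z = (-18.2, 32.7). Then |HZ| = |Z − H| = 37.4.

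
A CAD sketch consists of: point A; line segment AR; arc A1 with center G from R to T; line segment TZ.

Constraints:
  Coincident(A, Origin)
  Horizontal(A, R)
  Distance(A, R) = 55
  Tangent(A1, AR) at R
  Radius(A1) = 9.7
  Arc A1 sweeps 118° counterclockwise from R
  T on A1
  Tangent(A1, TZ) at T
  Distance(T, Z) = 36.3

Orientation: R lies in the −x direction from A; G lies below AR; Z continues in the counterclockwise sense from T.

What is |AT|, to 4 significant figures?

65.14

A is at the origin; A and R share the same y with |AR| = 55.0 and R on the −x side, so R = (-55.00, 0.000). Since A1 is tangent to AR there, GR ⟂ AR, so G = R + (0, -9.7) = (-55.00, -9.700). On A1, R sits at bearing 90° from G; a 118° counterclockwise sweep puts T at bearing 208°, so T = G + 9.7·(cos 208°, sin 208°) = (-63.56, -14.25). Then |AT| = |T − A| = 65.14.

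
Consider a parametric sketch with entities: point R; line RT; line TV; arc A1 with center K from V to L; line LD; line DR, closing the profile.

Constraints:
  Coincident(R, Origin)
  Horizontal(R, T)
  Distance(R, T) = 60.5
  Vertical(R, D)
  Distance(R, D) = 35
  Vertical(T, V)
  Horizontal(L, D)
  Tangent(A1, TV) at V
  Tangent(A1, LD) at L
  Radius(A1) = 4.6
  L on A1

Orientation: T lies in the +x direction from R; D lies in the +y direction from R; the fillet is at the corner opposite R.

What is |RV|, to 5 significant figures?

67.708

The virtual corner opposite R is at (60.500, 35.000). Since A1 is tangent to TV there, KV ⟂ TV and A1 meets LD tangentially, so KL is at right angles to LD, with radius 4.6, so the center K sits 4.6 in from both sides at K = (55.900, 30.400). That places the tangent points at V = (60.500, 30.400) on TV and L = (55.900, 35.000) on LD. Then |RV| = |V − R| = 67.708.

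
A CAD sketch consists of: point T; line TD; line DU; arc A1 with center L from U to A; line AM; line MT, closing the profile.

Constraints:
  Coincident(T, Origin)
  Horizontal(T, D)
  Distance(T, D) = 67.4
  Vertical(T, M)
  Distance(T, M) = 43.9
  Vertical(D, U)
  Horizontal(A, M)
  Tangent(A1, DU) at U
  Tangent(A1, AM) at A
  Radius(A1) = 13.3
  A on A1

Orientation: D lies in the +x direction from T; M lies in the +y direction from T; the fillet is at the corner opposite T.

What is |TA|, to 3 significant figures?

69.7

The virtual corner opposite T is at (67.4, 43.9). A1 meets DU tangentially, so LU is at right angles to DU and A1 meets AM tangentially, so LA is at right angles to AM, with radius 13.3, so the center L sits 13.3 in from both sides at L = (54.1, 30.6). That places the tangent points at U = (67.4, 30.6) on DU and A = (54.1, 43.9) on AM. Then |TA| = |A − T| = 69.7.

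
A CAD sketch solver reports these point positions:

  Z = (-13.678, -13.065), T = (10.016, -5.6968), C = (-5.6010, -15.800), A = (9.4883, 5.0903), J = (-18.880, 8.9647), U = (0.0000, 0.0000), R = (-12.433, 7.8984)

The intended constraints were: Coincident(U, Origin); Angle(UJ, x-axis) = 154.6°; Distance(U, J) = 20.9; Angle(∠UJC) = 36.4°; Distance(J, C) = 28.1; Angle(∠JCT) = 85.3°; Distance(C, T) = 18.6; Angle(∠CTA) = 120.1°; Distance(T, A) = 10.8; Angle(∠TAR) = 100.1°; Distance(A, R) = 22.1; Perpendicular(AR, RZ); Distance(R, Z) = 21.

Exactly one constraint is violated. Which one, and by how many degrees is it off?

Perpendicular(AR, RZ) — off by 3.90°.

U = (0.00, 0.00) ✓; UJ at 154.6° ✓; |UJ| = 20.90 ✓; ∠UJC = 36.40° ✓; |JC| = 28.10 ✓; ∠JCT = 85.30° ✓; |CT| = 18.60 ✓; ∠CTA = 120.1° ✓; |TA| = 10.80 ✓; ∠TAR = 100.1° ✓; |AR| = 22.10 ✓; ∠(AR, RZ) = 93.90° ✗; |RZ| = 21.00 ✓.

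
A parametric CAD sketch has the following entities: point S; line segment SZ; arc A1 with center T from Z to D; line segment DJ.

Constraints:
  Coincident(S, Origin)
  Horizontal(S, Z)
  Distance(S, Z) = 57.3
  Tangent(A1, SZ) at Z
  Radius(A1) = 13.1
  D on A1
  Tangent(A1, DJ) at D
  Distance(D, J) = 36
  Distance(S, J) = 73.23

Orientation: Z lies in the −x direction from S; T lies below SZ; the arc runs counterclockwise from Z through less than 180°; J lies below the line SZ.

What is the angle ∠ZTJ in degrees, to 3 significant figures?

173°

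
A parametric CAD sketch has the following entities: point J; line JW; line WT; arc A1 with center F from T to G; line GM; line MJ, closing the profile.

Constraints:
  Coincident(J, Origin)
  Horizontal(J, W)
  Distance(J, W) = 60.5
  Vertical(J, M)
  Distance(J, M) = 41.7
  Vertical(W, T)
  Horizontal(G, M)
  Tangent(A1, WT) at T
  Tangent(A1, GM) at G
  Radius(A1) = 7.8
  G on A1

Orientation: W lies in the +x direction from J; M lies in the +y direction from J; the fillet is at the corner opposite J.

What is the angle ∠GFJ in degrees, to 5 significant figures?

122.75°

The virtual corner opposite J is at (60.500, 41.700). The tangent condition forces FT to be normal to WT and the tangent condition forces FG to be normal to GM, with radius 7.8, so the center F sits 7.8 in from both sides at F = (52.700, 33.900). That places the tangent points at T = (60.500, 33.900) on WT and G = (52.700, 41.700) on GM. Then cos ∠GFJ = FG·FJ / (|FG||FJ|), giving 122.75°.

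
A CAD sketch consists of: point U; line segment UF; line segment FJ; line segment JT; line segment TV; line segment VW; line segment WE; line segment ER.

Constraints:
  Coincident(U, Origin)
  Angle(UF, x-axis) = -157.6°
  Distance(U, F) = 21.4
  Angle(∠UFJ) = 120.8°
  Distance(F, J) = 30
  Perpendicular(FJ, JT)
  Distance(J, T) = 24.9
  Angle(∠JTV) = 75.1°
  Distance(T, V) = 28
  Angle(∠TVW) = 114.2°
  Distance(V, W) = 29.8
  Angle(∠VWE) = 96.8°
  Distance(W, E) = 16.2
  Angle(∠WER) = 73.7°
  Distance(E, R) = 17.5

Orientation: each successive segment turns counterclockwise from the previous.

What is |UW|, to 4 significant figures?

31.43

U is at the origin; UF runs at -157.6° with length 21.4, so F = (-19.79, -8.155). ∠UFJ = 120.8° gives FJ at -98.40° from the x-axis; with |FJ| = 30.0, J = (-24.17, -37.83). FJ ⟂ JT, so JT runs at -8.400°; with |JT| = 24.9, T = (0.4651, -41.47). ∠JTV = 75.1° gives TV at 96.50° from the x-axis; with |TV| = 28.0, V = (-2.705, -13.65). ∠TVW = 114.2° gives VW at 162.3° from the x-axis; with |VW| = 29.8, W = (-31.09, -4.590). Then |UW| = |W − U| = 31.43.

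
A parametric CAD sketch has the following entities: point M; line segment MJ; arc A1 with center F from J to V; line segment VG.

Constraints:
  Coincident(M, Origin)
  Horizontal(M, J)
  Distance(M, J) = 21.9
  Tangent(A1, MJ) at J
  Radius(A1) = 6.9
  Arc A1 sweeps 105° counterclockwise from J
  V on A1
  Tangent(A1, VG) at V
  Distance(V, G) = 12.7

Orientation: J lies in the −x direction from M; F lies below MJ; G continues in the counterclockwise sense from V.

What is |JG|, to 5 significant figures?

21.224

M is at the origin; M and J share the same y with |MJ| = 21.9 and J on the −x side, so J = (-21.900, 0.0000). A1 meets MJ tangentially, so FJ is at right angles to MJ, so F = J + (0, -6.9) = (-21.900, -6.9000). On A1, J sits at bearing 90° from F; a 105° counterclockwise sweep puts V at bearing 195°, so V = F + 6.9·(cos 195°, sin 195°) = (-28.565, -8.6859). Tangency of A1 to VG means the radius FV is perpendicular to VG, so VG runs along (−sin 195°, cos 195°); with |VG| = 12.7, G = (-25.278, -20.953). Then |JG| = |G − J| = 21.224.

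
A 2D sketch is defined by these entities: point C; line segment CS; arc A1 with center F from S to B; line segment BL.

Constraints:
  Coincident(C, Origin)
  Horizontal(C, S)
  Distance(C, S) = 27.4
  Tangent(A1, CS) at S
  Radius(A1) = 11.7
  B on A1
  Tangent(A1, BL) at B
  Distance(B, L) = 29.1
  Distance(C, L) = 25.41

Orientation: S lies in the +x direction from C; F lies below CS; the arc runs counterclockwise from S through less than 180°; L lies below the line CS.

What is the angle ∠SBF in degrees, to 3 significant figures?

66.1°

C is at the origin; CS is horizontal with |CS| = 27.4 and S on the +x side, so S = (27.4, 0.00). A1 meets CS tangentially, so FS is at right angles to CS, so F = S + (0, -11.7) = (27.4, -11.7). Since FB ⟂ BL (tangency), |FL| = √(11.7² + 29.1²) = 31.4 regardless of where B sits on A1. So L lies on both circle(C, 25.41) and circle(F, 31.4); the below-CS intersection is L = (-0.815, -25.4). B is the foot of the tangent from L: B = (18.7, -3.84).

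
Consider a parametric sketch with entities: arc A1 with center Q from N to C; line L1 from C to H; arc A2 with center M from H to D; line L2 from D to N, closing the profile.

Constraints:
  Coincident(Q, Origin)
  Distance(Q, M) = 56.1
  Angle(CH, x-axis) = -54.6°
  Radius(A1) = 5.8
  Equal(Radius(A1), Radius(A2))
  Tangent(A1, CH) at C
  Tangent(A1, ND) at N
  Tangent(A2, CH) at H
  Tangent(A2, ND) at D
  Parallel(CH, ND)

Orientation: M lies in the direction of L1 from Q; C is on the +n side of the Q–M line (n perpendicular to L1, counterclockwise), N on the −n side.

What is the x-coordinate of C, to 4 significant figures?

4.728

The slot axis is L1's direction at -54.6°, so u = (cos -54.6°, sin -54.6°) = (0.5793, -0.8151) and n = (−sin -54.6°, cos -54.6°) = (0.8151, 0.5793). Q is at the origin and M lies 56.1 along u from Q, so M = 56.1·u = (32.50, -45.73). Tangency of A1 to both parallel lines with radius 5.8 puts C and N at Q ± 5.8·n: C = (4.728, 3.360), N = (-4.728, -3.360). So C.x = 4.728.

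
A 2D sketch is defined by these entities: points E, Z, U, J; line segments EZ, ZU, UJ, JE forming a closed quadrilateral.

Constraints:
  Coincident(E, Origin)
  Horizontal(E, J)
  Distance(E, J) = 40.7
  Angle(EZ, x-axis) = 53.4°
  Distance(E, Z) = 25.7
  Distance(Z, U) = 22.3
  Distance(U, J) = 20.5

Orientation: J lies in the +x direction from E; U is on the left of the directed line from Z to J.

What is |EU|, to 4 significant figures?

42.73

Checks: |ZU| = 22.30 ✓; |UJ| = 20.50 ✓.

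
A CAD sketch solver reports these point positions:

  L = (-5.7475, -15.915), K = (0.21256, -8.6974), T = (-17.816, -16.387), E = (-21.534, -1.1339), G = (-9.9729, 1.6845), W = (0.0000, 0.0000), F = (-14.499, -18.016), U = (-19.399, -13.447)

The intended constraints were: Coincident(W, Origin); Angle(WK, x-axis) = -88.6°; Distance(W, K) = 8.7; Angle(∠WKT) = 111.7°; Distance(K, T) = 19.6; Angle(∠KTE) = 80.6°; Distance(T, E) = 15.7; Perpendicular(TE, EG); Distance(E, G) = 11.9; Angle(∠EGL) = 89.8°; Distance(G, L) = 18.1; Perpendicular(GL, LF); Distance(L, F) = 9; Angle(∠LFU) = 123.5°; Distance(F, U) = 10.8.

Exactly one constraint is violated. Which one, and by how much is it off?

Distance(F, U) = 10.8 — off by 4.10.

W = (0.00, 0.00) ✓; WK at -88.60° ✓; |WK| = 8.700 ✓; ∠WKT = 111.7° ✓; |KT| = 19.60 ✓; ∠KTE = 80.60° ✓; |TE| = 15.70 ✓; ∠(TE, EG) = 90.00° ✓; |EG| = 11.90 ✓; ∠EGL = 89.80° ✓; |GL| = 18.10 ✓; ∠(GL, LF) = 90.00° ✓; |LF| = 9.000 ✓; ∠LFU = 123.5° ✓; |FU| = 6.700 ✗.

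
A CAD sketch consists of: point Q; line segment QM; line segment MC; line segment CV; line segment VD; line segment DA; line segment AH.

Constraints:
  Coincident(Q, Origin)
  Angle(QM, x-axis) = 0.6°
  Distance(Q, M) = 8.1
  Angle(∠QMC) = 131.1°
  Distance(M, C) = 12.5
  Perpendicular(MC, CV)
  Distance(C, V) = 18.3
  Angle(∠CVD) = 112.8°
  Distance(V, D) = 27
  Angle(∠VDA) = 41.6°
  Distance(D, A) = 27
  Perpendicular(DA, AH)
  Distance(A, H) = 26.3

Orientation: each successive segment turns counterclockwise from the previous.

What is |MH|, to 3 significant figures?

27.9

Q is at the origin; QM runs at 0.6° with length 8.1, so M = (8.10, 0.0848). ∠QMC = 131.1° gives MC at 49.5° from the x-axis; with |MC| = 12.5, C = (16.2, 9.59). The perpendicularity gives CV at right angles to MC, so CV runs at 140°; with |CV| = 18.3, V = (2.30, 21.5). ∠CVD = 112.8° gives VD at -153° from the x-axis; with |VD| = 27.0, D = (-21.8, 9.34). ∠VDA = 41.6° gives DA at -14.9° from the x-axis; with |DA| = 27.0, A = (4.27, 2.40). DA is perpendicular to AH, so AH runs at 75.1°; with |AH| = 26.3, H = (11.0, 27.8). Then |MH| = |H − M| = 27.9.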